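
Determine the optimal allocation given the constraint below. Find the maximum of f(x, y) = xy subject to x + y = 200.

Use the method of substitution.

Substitute y = 200 - x into f(x,y) = xy:
g(x) = x(200 - x) = 200x - x^2
g'(x) = 200 - 2x = 0  =>  x = 100
y = 200 - 100 = 100
Maximum value = 100 * 100 = 10000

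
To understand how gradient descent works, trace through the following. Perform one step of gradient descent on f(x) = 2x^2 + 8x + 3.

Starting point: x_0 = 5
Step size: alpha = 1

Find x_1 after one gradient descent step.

f(x) = 2x^2 + 8x + 3
f'(x) = 4x + 8
f'(5) = 4*5 + (8) = 28
x_1 = x_0 - alpha * f'(x_0) = 5 - 1 * 28 = -23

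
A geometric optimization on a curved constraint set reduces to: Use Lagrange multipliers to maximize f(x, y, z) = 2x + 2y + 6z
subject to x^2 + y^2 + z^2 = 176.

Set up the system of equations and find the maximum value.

Lagrange conditions: 2 = 2*lambda*x, 2 = 2*lambda*y, 6 = 2*lambda*z
So x:2 = y:2 = z:6, i.e. x = 2t, y = 2t, z = 6t
Constraint: t^2*(2^2 + 2^2 + 6^2) = 176
  t^2 * 44 = 176  =>  t = sqrt(4)
Maximum = 2*2t + 2*2t + 6*6t = 44*sqrt(4) = 88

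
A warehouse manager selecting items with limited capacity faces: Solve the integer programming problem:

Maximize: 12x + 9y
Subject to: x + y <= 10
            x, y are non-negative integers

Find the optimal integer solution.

Objective: 12x + 9y, constraint: x + y <= 10
Coefficient of x is 12 >= coefficient of y is 9, so allocate the entire budget to x.
Optimal: x = 10, y = 0, value = 120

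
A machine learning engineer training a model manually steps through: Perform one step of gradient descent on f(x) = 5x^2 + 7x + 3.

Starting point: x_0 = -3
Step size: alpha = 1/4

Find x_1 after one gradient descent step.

f(x) = 5x^2 + 7x + 3
f'(x) = 10x + 7
f'(-3) = 10*-3 + (7) = -23
x_1 = x_0 - alpha * f'(x_0) = -3 - 1/4 * -23 = 11/4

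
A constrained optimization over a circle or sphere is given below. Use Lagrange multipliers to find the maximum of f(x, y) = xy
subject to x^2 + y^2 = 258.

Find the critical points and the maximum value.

Lagrange conditions: y = 2*lambda*x and x = 2*lambda*y
If x = 0 then y = 0, violating the constraint, so x, y != 0.
Dividing: y/x = x/y => x^2 = y^2 => y = x or y = -x
Constraint: 2x^2 = 258 => x^2 = 129 => x = +/-sqrt(129)
Critical points: (sqrt(129), sqrt(129)), (-sqrt(129), -sqrt(129)), (sqrt(129), -sqrt(129)), (-sqrt(129), sqrt(129))
  y = x:  xy = x^2 = 129  at (sqrt(129), sqrt(129)) and (-sqrt(129), -sqrt(129))
  y = -x: xy = -x^2 = -129 at (sqrt(129), -sqrt(129)) and (-sqrt(129), sqrt(129))
Maximum xy = 129 at (sqrt(129), sqrt(129)) and (-sqrt(129), -sqrt(129))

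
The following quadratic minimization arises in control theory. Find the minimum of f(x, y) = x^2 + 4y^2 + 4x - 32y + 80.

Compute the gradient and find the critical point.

f(x,y) = x^2 + 4y^2 + 4x - 32y + 80
df/dx = 2x + (4) = 0  =>  x = -2
df/dy = 8y + (-32) = 0  =>  y = 4
f(-2, 4) = 1*(-2)^2 + 4*(4)^2 + 4*(-2) + -32*(4) + 80 = 12
Hessian is diagonal with entries 2, 8 > 0, so this is a minimum.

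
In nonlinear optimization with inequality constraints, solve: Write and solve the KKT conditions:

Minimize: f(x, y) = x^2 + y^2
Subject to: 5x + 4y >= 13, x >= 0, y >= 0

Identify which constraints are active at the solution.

KKT conditions for min x^2 + y^2 s.t. 5x + 4y >= 13, x >= 0, y >= 0:
Stationarity: 2x = mu*5 + mu_x, 2y = mu*4 + mu_y, with mu, mu_x, mu_y >= 0
Complementary slackness: mu*(5x + 4y - 13) = 0, mu_x*x = 0, mu_y*y = 0
(0, 0) is infeasible (5*0 + 4*0 < 13), so if mu = 0 stationarity would force x = mu_x/2 >= 0, y = mu_y/2 >= 0 with mu_x*x = mu_y*y = 0, i.e. x = y = 0: contradiction. Hence mu > 0 and 5x + 4y = 13 is active.
Try x > 0, y > 0 (so mu_x = mu_y = 0): x = 5*mu/2, y = 4*mu/2
Substitute: 5*(5*mu/2) + 4*(4*mu/2) = 13
  mu*41/2 = 13 => mu = 26/41
x* = 65/41 > 0, y* = 52/41 > 0, consistent with mu_x = mu_y = 0.
f is convex and the constraints are linear, so this KKT point is the global minimum.
f* = 169/41
Active constraints: 5x + 4y >= 13 (holds with equality, mu = 26/41 > 0); x >= 0 and y >= 0 are inactive (mu_x = mu_y = 0).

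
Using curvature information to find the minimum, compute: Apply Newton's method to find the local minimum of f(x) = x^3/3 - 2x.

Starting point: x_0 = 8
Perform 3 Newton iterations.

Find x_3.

f(x) = x^3/3 - 2x
f'(x) = x^2 - 2, f''(x) = 2x
Newton update: x_{n+1} = x_n - (x_n^2 - 2)/(2*x_n)
Step 1: x_0 = 8, f'=62, f''=16, x_1 = 33/8
Step 2: x_1 = 33/8, f'=961/64, f''=33/4, x_2 = 1217/528
Step 3: x_2 = 1217/528, f'=923521/278784, f''=1217/264, x_3 = 2038657/1285152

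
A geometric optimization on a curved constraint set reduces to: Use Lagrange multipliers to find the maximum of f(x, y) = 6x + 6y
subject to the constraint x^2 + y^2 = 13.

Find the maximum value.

Set up Lagrange conditions: grad f = lambda * grad g
  6 = 2*lambda*x
  6 = 2*lambda*y
From these: x/y = 6/6, so x = 6t, y = 6t for some t.
Substitute into constraint: (6t)^2 + (6t)^2 = 13
  t^2 * 72 = 13
  t = sqrt(13/72)
Maximum = 6*x + 6*y = (6^2 + 6^2)*t = 72 * sqrt(13/72) = sqrt(936)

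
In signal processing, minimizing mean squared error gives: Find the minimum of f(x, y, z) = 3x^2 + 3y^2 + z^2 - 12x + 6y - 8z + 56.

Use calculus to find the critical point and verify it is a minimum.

f(x,y,z) = 3x^2 + 3y^2 + z^2 - 12x + 6y - 8z + 56
df/dx = 6x + (-12) = 0 => x = 2
df/dy = 6y + (6) = 0 => y = -1
df/dz = 2z + (-8) = 0 => z = 4
f(2,-1,4) = 3*(2)^2 + 3*(-1)^2 + 1*(4)^2 + -12*(2) + 6*(-1) + -8*(4) + 56 = 25
Hessian is diagonal with entries 6, 6, 2 > 0, confirmed minimum.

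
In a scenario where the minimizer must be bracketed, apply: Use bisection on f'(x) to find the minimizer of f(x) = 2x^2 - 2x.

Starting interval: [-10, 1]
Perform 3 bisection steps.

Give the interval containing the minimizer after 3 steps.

Finding critical point of f(x) = 2x^2 - 2x using bisection on f'(x) = 4x + -2.
f'(x) = 0 when x = 1/2.
Starting interval: [-10, 1]
Step 1: mid = -9/2, f'(mid) = -20, new interval = [-9/2, 1]
Step 2: mid = -7/4, f'(mid) = -9, new interval = [-7/4, 1]
Step 3: mid = -3/8, f'(mid) = -7/2, new interval = [-3/8, 1]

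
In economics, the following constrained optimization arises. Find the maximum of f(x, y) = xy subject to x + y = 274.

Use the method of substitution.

Substitute y = 274 - x into f(x,y) = xy:
g(x) = x(274 - x) = 274x - x^2
g'(x) = 274 - 2x = 0  =>  x = 137
y = 274 - 137 = 137
Maximum value = 137 * 137 = 18769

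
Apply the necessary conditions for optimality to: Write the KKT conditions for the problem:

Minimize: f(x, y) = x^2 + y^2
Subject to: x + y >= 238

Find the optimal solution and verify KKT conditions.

KKT conditions for min x^2 + y^2 s.t. x + y >= 238:
Stationarity: 2x = mu, 2y = mu
So x = y = mu/2.
Complementary slackness: mu*(x + y - 238) = 0
Primal feasibility: x + y >= 238; dual feasibility: mu >= 0
If mu = 0 then x = y = 0, but 0 + 0 < 238 is infeasible, so the constraint is active.
Constraint active: x + y = 2*(mu/2) = 238 => mu = 238
x = y = 119, f = 28322
Verify: stationarity 2*119 = 238 = mu; primal 119 + 119 = 238 >= 238; dual mu = 238 >= 0; complementary slackness 238*(238 - 238) = 0. All KKT conditions hold.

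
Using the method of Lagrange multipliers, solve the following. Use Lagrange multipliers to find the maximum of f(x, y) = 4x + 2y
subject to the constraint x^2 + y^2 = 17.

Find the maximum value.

Set up Lagrange conditions: grad f = lambda * grad g
  4 = 2*lambda*x
  2 = 2*lambda*y
From these: x/y = 4/2, so x = 4t, y = 2t for some t.
Substitute into constraint: (4t)^2 + (2t)^2 = 17
  t^2 * 20 = 17
  t = sqrt(17/20)
Maximum = 4*x + 2*y = (4^2 + 2^2)*t = 20 * sqrt(17/20) = sqrt(340)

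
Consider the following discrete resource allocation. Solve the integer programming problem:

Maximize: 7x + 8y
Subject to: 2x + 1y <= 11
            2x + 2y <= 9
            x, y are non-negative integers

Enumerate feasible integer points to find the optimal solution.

Constraint 1: 2x + 1y <= 11
Constraint 2: 2x + 2y <= 9
Feasible x range (need y >= 0): 0 <= x <= min(11/2, 9/2) => x in {0, ..., 4}.
Enumerate feasible integer points row by row (the coefficient of y is 8 > 0, so for each x the largest feasible y gives the best value):
  x = 0: y <= min((11 - 2*0)/1, (9 - 2*0)/2) => y in {0, ..., 4}; best 7*0 + 8*4 = 32
  x = 1: y <= min((11 - 2*1)/1, (9 - 2*1)/2) => y in {0, ..., 3}; best 7*1 + 8*3 = 31
  x = 2: y <= min((11 - 2*2)/1, (9 - 2*2)/2) => y in {0, ..., 2}; best 7*2 + 8*2 = 30
  x = 3: y <= min((11 - 2*3)/1, (9 - 2*3)/2) => y in {0, ..., 1}; best 7*3 + 8*1 = 29
  x = 4: y <= min((11 - 2*4)/1, (9 - 2*4)/2) => y in {0}; best 7*4 + 8*0 = 28
The maximum 7x + 8y = 32 is achieved at x = 0, y = 4.
Check: 2*0 + 1*4 = 4 <= 11 and 2*0 + 2*4 = 8 <= 9.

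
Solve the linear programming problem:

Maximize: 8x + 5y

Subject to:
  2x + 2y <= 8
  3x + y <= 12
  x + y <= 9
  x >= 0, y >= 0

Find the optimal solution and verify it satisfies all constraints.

Feasible vertices: (0, 0), (0, 4), (4, 0)
Objective 8x + 5y at each vertex:
  (0, 0): 0
  (0, 4): 20
  (4, 0): 32
Maximum is 32 at (4, 0).
Verify constraints at (x, y) = (4, 0):
  2*4 + 2*0 = 8 <= 8 (active)
  3*4 + 1*0 = 12 <= 12 (active)
  1*4 + 1*0 = 4 <= 9
  x = 4 >= 0, y = 0 >= 0. All constraints satisfied.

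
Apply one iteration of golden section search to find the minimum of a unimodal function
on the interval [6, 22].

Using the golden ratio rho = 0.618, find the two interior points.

Golden section search on [6, 22].
Golden ratio rho = 0.618 (approx).
Interior points:
  x_1 = 6 + (1-0.618)*16 = 12.1120
  x_2 = 6 + 0.618*16 = 15.8880
Compare f(x_1) and f(x_2) to determine which subinterval to keep.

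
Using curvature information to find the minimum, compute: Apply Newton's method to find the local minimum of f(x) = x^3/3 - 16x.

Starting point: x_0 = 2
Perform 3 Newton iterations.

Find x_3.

f(x) = x^3/3 - 16x
f'(x) = x^2 - 16, f''(x) = 2x
Newton update: x_{n+1} = x_n - (x_n^2 - 16)/(2*x_n)
Step 1: x_0 = 2, f'=-12, f''=4, x_1 = 5
Step 2: x_1 = 5, f'=9, f''=10, x_2 = 41/10
Step 3: x_2 = 41/10, f'=81/100, f''=41/5, x_3 = 3281/820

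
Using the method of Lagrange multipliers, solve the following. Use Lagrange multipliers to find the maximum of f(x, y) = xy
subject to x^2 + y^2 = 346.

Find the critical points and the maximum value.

Lagrange conditions: y = 2*lambda*x and x = 2*lambda*y
If x = 0 then y = 0, violating the constraint, so x, y != 0.
Dividing: y/x = x/y => x^2 = y^2 => y = x or y = -x
Constraint: 2x^2 = 346 => x^2 = 173 => x = +/-sqrt(173)
Critical points: (sqrt(173), sqrt(173)), (-sqrt(173), -sqrt(173)), (sqrt(173), -sqrt(173)), (-sqrt(173), sqrt(173))
  y = x:  xy = x^2 = 173  at (sqrt(173), sqrt(173)) and (-sqrt(173), -sqrt(173))
  y = -x: xy = -x^2 = -173 at (sqrt(173), -sqrt(173)) and (-sqrt(173), sqrt(173))
Maximum xy = 173 at (sqrt(173), sqrt(173)) and (-sqrt(173), -sqrt(173))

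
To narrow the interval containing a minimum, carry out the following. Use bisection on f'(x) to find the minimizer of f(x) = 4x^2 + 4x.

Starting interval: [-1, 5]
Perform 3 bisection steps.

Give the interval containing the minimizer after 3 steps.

Finding critical point of f(x) = 4x^2 + 4x using bisection on f'(x) = 8x + 4.
f'(x) = 0 when x = -1/2.
Starting interval: [-1, 5]
Step 1: mid = 2, f'(mid) = 20, new interval = [-1, 2]
Step 2: mid = 1/2, f'(mid) = 8, new interval = [-1, 1/2]
Step 3: mid = -1/4, f'(mid) = 2, new interval = [-1, -1/4]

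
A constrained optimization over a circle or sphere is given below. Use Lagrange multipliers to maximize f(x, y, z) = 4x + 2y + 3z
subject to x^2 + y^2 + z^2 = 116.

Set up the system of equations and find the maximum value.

Lagrange conditions: 4 = 2*lambda*x, 2 = 2*lambda*y, 3 = 2*lambda*z
So x:4 = y:2 = z:3, i.e. x = 4t, y = 2t, z = 3t
Constraint: t^2*(4^2 + 2^2 + 3^2) = 116
  t^2 * 29 = 116  =>  t = sqrt(4)
Maximum = 4*4t + 2*2t + 3*3t = 29*sqrt(4) = 58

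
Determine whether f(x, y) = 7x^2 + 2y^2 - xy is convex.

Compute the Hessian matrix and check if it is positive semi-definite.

f(x,y) = 7x^2 + 2y^2 - xy
Hessian H = [[14, -1], [-1, 4]]
trace(H) = 18, det(H) = 55
Eigenvalues: (18 +/- sqrt(104)) / 2 = 14.1, 3.901
Since both eigenvalues > 0, f is convex.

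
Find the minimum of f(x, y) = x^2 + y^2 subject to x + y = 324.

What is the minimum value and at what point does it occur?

Substitute y = 324 - x into f(x,y) = x^2 + y^2:
g(x) = x^2 + (324 - x)^2 = 2x^2 - 648x + 104976
g'(x) = 4x - 648 = 0  =>  x = 162
y = 324 - 162 = 162
Minimum value = 162^2 + 162^2 = 52488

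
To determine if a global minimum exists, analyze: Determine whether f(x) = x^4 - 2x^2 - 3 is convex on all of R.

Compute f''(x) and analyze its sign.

f(x) = x^4 - 2x^2 - 3
f'(x) = 4x^3 + -4x
f''(x) = 12x^2 + -4
f''(0) = -4 < 0, so not convex near x = 0
Therefore, f is not globally convex on R.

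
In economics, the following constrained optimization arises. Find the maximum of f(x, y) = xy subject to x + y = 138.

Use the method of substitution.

Substitute y = 138 - x into f(x,y) = xy:
g(x) = x(138 - x) = 138x - x^2
g'(x) = 138 - 2x = 0  =>  x = 69
y = 138 - 69 = 69
Maximum value = 69 * 69 = 4761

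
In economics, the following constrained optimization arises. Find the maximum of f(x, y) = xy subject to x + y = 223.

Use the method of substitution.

Substitute y = 223 - x into f(x,y) = xy:
g(x) = x(223 - x) = 223x - x^2
g'(x) = 223 - 2x = 0  =>  x = 223/2
y = 223 - 223/2 = 223/2
Maximum value = (223/2) * (223/2) = 49729/4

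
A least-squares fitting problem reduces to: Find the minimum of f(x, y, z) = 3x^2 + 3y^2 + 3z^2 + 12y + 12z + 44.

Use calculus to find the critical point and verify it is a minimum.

f(x,y,z) = 3x^2 + 3y^2 + 3z^2 + 12y + 12z + 44
df/dx = 6x + (0) = 0 => x = 0
df/dy = 6y + (12) = 0 => y = -2
df/dz = 6z + (12) = 0 => z = -2
f(0,-2,-2) = 3*(0)^2 + 3*(-2)^2 + 3*(-2)^2 + 12*(-2) + 12*(-2) + 44 = 20
Hessian is diagonal with entries 6, 6, 6 > 0, confirmed minimum.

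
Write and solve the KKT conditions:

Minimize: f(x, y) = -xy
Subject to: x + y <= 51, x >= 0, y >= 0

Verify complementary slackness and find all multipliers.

Problem: min -xy s.t. x + y <= 51 (multiplier lambda), x >= 0 (mu_x), y >= 0 (mu_y)
KKT stationarity: -y + lambda - mu_x = 0, -x + lambda - mu_y = 0, with lambda, mu_x, mu_y >= 0
Complementary slackness: lambda*(x + y - 51) = 0, mu_x*x = 0, mu_y*y = 0
If lambda = 0: y = -mu_x <= 0 and x = -mu_y <= 0 force x = y = 0 with f = 0; but x = y = 51/2 is feasible with f = -2601/4 < 0, so this is not the minimum. Hence lambda > 0 and x + y = 51.
Try x > 0, y > 0 (so mu_x = mu_y = 0): y = lambda, x = lambda => x = y = lambda
x + y = 51 => 2*lambda = 51 => lambda = 51/2
x* = y* = 51/2 > 0, consistent with mu_x = mu_y = 0.
(Any feasible point with x = 0 or y = 0 has f = 0 > -2601/4, so the minimum is not on those boundaries.)
min(-xy) = -2601/4 (i.e. max xy = 2601/4)
Multipliers: lambda = 51/2, mu_x = 0, mu_y = 0
Complementary slackness: lambda*(x + y - 51) = 51/2*(51/2 + 51/2 - 51) = 0, mu_x*x = 0*51/2 = 0, mu_y*y = 0*51/2 = 0. Satisfied.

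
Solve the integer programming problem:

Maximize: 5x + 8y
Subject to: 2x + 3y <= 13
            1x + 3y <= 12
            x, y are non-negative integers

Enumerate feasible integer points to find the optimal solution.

Constraint 1: 2x + 3y <= 13
Constraint 2: 1x + 3y <= 12
Feasible x range (need y >= 0): 0 <= x <= min(13/2, 12/1) => x in {0, ..., 6}.
Enumerate feasible integer points row by row (the coefficient of y is 8 > 0, so for each x the largest feasible y gives the best value):
  x = 0: y <= min((13 - 2*0)/3, (12 - 1*0)/3) => y in {0, ..., 4}; best 5*0 + 8*4 = 32
  x = 1: y <= min((13 - 2*1)/3, (12 - 1*1)/3) => y in {0, ..., 3}; best 5*1 + 8*3 = 29
  x = 2: y <= min((13 - 2*2)/3, (12 - 1*2)/3) => y in {0, ..., 3}; best 5*2 + 8*3 = 34
  x = 3: y <= min((13 - 2*3)/3, (12 - 1*3)/3) => y in {0, ..., 2}; best 5*3 + 8*2 = 31
  x = 4: y <= min((13 - 2*4)/3, (12 - 1*4)/3) => y in {0, ..., 1}; best 5*4 + 8*1 = 28
  x = 5: y <= min((13 - 2*5)/3, (12 - 1*5)/3) => y in {0, ..., 1}; best 5*5 + 8*1 = 33
  x = 6: y <= min((13 - 2*6)/3, (12 - 1*6)/3) => y in {0}; best 5*6 + 8*0 = 30
The maximum 5x + 8y = 34 is achieved at x = 2, y = 3.
Check: 2*2 + 3*3 = 13 <= 13 and 1*2 + 3*3 = 11 <= 12.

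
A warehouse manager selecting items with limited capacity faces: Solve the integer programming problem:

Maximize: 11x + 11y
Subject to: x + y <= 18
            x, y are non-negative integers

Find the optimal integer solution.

Objective: 11x + 11y, constraint: x + y <= 18
Coefficient of x is 11 >= coefficient of y is 11, so allocate the entire budget to x.
Optimal: x = 18, y = 0, value = 198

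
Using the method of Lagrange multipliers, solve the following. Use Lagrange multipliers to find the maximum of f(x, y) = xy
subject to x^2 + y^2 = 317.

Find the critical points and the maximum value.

Lagrange conditions: y = 2*lambda*x and x = 2*lambda*y
If x = 0 then y = 0, violating the constraint, so x, y != 0.
Dividing: y/x = x/y => x^2 = y^2 => y = x or y = -x
Constraint: 2x^2 = 317 => x^2 = 317/2 => x = +/-sqrt(317/2)
Critical points: (sqrt(317/2), sqrt(317/2)), (-sqrt(317/2), -sqrt(317/2)), (sqrt(317/2), -sqrt(317/2)), (-sqrt(317/2), sqrt(317/2))
  y = x:  xy = x^2 = 317/2  at (sqrt(317/2), sqrt(317/2)) and (-sqrt(317/2), -sqrt(317/2))
  y = -x: xy = -x^2 = -317/2 at (sqrt(317/2), -sqrt(317/2)) and (-sqrt(317/2), sqrt(317/2))
Maximum xy = 317/2 at (sqrt(317/2), sqrt(317/2)) and (-sqrt(317/2), -sqrt(317/2))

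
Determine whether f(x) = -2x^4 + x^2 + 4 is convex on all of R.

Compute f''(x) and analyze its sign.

f(x) = -2x^4 + x^2 + 4
f'(x) = -8x^3 + 2x
f''(x) = -24x^2 + 2
f''(x) = -24x^2 + 2 -> -inf as |x| -> inf
Therefore, f is not globally convex on R.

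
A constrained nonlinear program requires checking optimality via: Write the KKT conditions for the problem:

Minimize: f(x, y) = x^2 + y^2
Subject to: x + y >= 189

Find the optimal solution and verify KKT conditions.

KKT conditions for min x^2 + y^2 s.t. x + y >= 189:
Stationarity: 2x = mu, 2y = mu
So x = y = mu/2.
Complementary slackness: mu*(x + y - 189) = 0
Primal feasibility: x + y >= 189; dual feasibility: mu >= 0
If mu = 0 then x = y = 0, but 0 + 0 < 189 is infeasible, so the constraint is active.
Constraint active: x + y = 2*(mu/2) = 189 => mu = 189
x = y = 189/2, f = 35721/2
Verify: stationarity 2*(189/2) = 189 = mu; primal 189/2 + 189/2 = 189 >= 189; dual mu = 189 >= 0; complementary slackness 189*(189 - 189) = 0. All KKT conditions hold.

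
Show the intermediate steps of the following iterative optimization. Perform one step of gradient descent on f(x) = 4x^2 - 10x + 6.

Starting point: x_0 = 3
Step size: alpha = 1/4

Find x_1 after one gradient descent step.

f(x) = 4x^2 - 10x + 6
f'(x) = 8x - 10
f'(3) = 8*3 + (-10) = 14
x_1 = x_0 - alpha * f'(x_0) = 3 - 1/4 * 14 = -1/2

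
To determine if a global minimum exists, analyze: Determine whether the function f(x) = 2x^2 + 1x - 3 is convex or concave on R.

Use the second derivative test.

f(x) = 2x^2 + 1x - 3
f'(x) = 4x + 1
f''(x) = 4
Since f''(x) = 4 > 0 for all x, f is convex on R.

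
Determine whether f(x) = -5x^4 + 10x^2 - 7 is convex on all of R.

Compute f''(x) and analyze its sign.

f(x) = -5x^4 + 10x^2 - 7
f'(x) = -20x^3 + 20x
f''(x) = -60x^2 + 20
f''(x) = -60x^2 + 20 -> -inf as |x| -> inf
Therefore, f is not globally convex on R.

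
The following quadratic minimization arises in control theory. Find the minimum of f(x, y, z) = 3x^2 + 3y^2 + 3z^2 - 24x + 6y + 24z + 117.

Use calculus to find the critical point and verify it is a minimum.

f(x,y,z) = 3x^2 + 3y^2 + 3z^2 - 24x + 6y + 24z + 117
df/dx = 6x + (-24) = 0 => x = 4
df/dy = 6y + (6) = 0 => y = -1
df/dz = 6z + (24) = 0 => z = -4
f(4,-1,-4) = 3*(4)^2 + 3*(-1)^2 + 3*(-4)^2 + -24*(4) + 6*(-1) + 24*(-4) + 117 = 18
Hessian is diagonal with entries 6, 6, 6 > 0, confirmed minimum.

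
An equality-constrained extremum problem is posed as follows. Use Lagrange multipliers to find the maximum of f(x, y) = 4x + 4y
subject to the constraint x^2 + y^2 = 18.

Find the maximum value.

Set up Lagrange conditions: grad f = lambda * grad g
  4 = 2*lambda*x
  4 = 2*lambda*y
From these: x/y = 4/4, so x = 4t, y = 4t for some t.
Substitute into constraint: (4t)^2 + (4t)^2 = 18
  t^2 * 32 = 18
  t = sqrt(18/32)
Maximum = 4*x + 4*y = (4^2 + 4^2)*t = 32 * sqrt(18/32) = 24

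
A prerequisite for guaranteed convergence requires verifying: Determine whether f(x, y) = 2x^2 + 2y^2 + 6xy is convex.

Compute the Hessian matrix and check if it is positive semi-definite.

f(x,y) = 2x^2 + 2y^2 + 6xy
Hessian H = [[4, 6], [6, 4]]
trace(H) = 8, det(H) = -20
Eigenvalues: (8 +/- sqrt(144)) / 2 = 10, -2
Since not both eigenvalues positive, f is neither convex nor concave.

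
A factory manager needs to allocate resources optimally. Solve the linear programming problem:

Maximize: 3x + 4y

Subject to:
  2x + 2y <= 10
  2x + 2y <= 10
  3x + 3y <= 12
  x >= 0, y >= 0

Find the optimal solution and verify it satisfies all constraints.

Feasible vertices: (0, 0), (0, 4), (4, 0)
Objective 3x + 4y at each vertex:
  (0, 0): 0
  (0, 4): 16
  (4, 0): 12
Maximum is 16 at (0, 4).
Verify constraints at (x, y) = (0, 4):
  2*0 + 2*4 = 8 <= 10
  2*0 + 2*4 = 8 <= 10
  3*0 + 3*4 = 12 <= 12 (active)
  x = 0 >= 0, y = 4 >= 0. All constraints satisfied.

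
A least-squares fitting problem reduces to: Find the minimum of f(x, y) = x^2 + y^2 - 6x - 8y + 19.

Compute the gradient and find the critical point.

f(x,y) = x^2 + y^2 - 6x - 8y + 19
df/dx = 2x + (-6) = 0  =>  x = 3
df/dy = 2y + (-8) = 0  =>  y = 4
f(3, 4) = 1*(3)^2 + 1*(4)^2 + -6*(3) + -8*(4) + 19 = -6
Hessian is diagonal with entries 2, 2 > 0, so this is a minimum.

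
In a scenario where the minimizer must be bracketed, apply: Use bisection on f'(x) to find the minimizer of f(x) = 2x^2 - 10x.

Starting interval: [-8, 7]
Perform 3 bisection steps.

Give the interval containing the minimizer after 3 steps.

Finding critical point of f(x) = 2x^2 - 10x using bisection on f'(x) = 4x + -10.
f'(x) = 0 when x = 5/2.
Starting interval: [-8, 7]
Step 1: mid = -1/2, f'(mid) = -12, new interval = [-1/2, 7]
Step 2: mid = 13/4, f'(mid) = 3, new interval = [-1/2, 13/4]
Step 3: mid = 11/8, f'(mid) = -9/2, new interval = [11/8, 13/4]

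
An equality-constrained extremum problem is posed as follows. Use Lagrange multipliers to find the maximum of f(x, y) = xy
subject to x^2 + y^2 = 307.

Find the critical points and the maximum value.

Lagrange conditions: y = 2*lambda*x and x = 2*lambda*y
If x = 0 then y = 0, violating the constraint, so x, y != 0.
Dividing: y/x = x/y => x^2 = y^2 => y = x or y = -x
Constraint: 2x^2 = 307 => x^2 = 307/2 => x = +/-sqrt(307/2)
Critical points: (sqrt(307/2), sqrt(307/2)), (-sqrt(307/2), -sqrt(307/2)), (sqrt(307/2), -sqrt(307/2)), (-sqrt(307/2), sqrt(307/2))
  y = x:  xy = x^2 = 307/2  at (sqrt(307/2), sqrt(307/2)) and (-sqrt(307/2), -sqrt(307/2))
  y = -x: xy = -x^2 = -307/2 at (sqrt(307/2), -sqrt(307/2)) and (-sqrt(307/2), sqrt(307/2))
Maximum xy = 307/2 at (sqrt(307/2), sqrt(307/2)) and (-sqrt(307/2), -sqrt(307/2))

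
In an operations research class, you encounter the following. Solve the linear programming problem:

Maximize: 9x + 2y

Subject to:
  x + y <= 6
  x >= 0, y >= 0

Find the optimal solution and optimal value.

The feasible region has vertices at [(0, 0), (6, 0), (0, 6)].
Checking objective 9x + 2y at each vertex:
  (0, 0): 9*0 + 2*0 = 0
  (6, 0): 9*6 + 2*0 = 54
  (0, 6): 9*0 + 2*6 = 12
Maximum is 54 at (6, 0).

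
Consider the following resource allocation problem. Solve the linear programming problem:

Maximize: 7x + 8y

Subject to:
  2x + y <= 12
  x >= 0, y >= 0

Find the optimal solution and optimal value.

The feasible region has vertices at [(0, 0), (6, 0), (0, 12)].
Checking objective 7x + 8y at each vertex:
  (0, 0): 7*0 + 8*0 = 0
  (6, 0): 7*6 + 8*0 = 42
  (0, 12): 7*0 + 8*12 = 96
Maximum is 96 at (0, 12).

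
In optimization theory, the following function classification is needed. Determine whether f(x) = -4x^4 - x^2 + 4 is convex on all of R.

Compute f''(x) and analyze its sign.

f(x) = -4x^4 - x^2 + 4
f'(x) = -16x^3 + -2x
f''(x) = -48x^2 + -2
f''(x) = -48x^2 + -2 <= -2 < 0 for all x
Therefore, f is concave on R.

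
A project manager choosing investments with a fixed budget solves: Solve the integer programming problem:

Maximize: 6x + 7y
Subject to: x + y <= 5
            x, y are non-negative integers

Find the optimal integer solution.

Objective: 6x + 7y, constraint: x + y <= 5
Coefficient of y is 7 > coefficient of x is 6, so allocate the entire budget to y.
Optimal: x = 0, y = 5, value = 35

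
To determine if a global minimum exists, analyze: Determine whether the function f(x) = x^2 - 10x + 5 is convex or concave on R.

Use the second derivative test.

f(x) = x^2 - 10x + 5
f'(x) = 2x - 10
f''(x) = 2
Since f''(x) = 2 > 0 for all x, f is convex on R.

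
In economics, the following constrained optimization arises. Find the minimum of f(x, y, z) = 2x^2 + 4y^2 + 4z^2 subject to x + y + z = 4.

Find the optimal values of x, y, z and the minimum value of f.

Using Lagrange multipliers on f = 2x^2 + 4y^2 + 4z^2 with constraint x + y + z = 4:
Conditions: 2*2*x = lambda, 2*4*y = lambda, 2*4*z = lambda
So x = lambda/4, y = lambda/8, z = lambda/8
Substituting into constraint: lambda * (1/2) = 4
lambda = 8
x = 2, y = 1, z = 1
Minimum value = 16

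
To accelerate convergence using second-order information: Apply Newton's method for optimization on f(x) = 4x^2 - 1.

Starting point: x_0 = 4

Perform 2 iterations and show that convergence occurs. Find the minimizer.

f(x) = 4x^2 - 1, f'(x) = 8x + (0), f''(x) = 8
Step 1: f'(4) = 32, x_1 = 4 - 32/8 = 0
Step 2: f'(0) = 0, x_2 = 0 (converged)
Newton's method converges in 1 step for quadratics.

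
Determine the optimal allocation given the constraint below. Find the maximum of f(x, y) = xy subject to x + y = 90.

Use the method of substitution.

Substitute y = 90 - x into f(x,y) = xy:
g(x) = x(90 - x) = 90x - x^2
g'(x) = 90 - 2x = 0  =>  x = 45
y = 90 - 45 = 45
Maximum value = 45 * 45 = 2025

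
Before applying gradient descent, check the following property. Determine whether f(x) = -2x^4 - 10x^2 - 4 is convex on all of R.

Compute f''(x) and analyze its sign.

f(x) = -2x^4 - 10x^2 - 4
f'(x) = -8x^3 + -20x
f''(x) = -24x^2 + -20
f''(x) = -24x^2 + -20 <= -20 < 0 for all x
Therefore, f is concave on R.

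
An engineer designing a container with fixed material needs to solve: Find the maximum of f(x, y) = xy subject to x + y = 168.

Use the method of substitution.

Substitute y = 168 - x into f(x,y) = xy:
g(x) = x(168 - x) = 168x - x^2
g'(x) = 168 - 2x = 0  =>  x = 84
y = 168 - 84 = 84
Maximum value = 84 * 84 = 7056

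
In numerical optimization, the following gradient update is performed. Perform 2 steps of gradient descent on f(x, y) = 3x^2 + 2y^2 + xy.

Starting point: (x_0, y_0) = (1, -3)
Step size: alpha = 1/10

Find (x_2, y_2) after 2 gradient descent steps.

f(x,y) = 3x^2 + 2y^2 + xy
grad_x = 6x + 1y, grad_y = 4y + 1x
Step 1: grad = (3, -11), (7/10, -19/10)
Step 2: grad = (23/10, -69/10), (47/100, -121/100)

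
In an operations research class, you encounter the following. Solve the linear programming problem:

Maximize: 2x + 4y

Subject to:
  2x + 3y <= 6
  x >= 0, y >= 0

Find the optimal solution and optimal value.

The feasible region has vertices at [(0, 0), (3, 0), (0, 2)].
Checking objective 2x + 4y at each vertex:
  (0, 0): 2*0 + 4*0 = 0
  (3, 0): 2*3 + 4*0 = 6
  (0, 2): 2*0 + 4*2 = 8
Maximum is 8 at (0, 2).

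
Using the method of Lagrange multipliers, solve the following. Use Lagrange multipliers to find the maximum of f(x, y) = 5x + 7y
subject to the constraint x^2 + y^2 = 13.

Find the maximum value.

Set up Lagrange conditions: grad f = lambda * grad g
  5 = 2*lambda*x
  7 = 2*lambda*y
From these: x/y = 5/7, so x = 5t, y = 7t for some t.
Substitute into constraint: (5t)^2 + (7t)^2 = 13
  t^2 * 74 = 13
  t = sqrt(13/74)
Maximum = 5*x + 7*y = (5^2 + 7^2)*t = 74 * sqrt(13/74) = sqrt(962)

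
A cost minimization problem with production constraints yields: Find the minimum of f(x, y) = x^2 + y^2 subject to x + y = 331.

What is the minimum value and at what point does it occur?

Substitute y = 331 - x into f(x,y) = x^2 + y^2:
g(x) = x^2 + (331 - x)^2 = 2x^2 - 662x + 109561
g'(x) = 4x - 662 = 0  =>  x = 331/2
y = 331 - 331/2 = 331/2
Minimum value = (331/2)^2 + (331/2)^2 = 109561/2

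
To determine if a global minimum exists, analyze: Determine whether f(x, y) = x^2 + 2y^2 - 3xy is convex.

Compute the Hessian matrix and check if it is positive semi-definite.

f(x,y) = x^2 + 2y^2 - 3xy
Hessian H = [[2, -3], [-3, 4]]
trace(H) = 6, det(H) = -1
Eigenvalues: (6 +/- sqrt(40)) / 2 = 6.162, -0.1623
Since not both eigenvalues positive, f is neither convex nor concave.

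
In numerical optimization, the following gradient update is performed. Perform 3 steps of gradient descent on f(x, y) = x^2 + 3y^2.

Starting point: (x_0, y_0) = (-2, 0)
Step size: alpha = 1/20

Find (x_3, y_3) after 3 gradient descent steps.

f(x,y) = x^2 + 3y^2
grad_x = 2x + 0y, grad_y = 6y + 0x
Step 1: grad = (-4, 0), (-9/5, 0)
Step 2: grad = (-18/5, 0), (-81/50, 0)
Step 3: grad = (-81/25, 0), (-729/500, 0)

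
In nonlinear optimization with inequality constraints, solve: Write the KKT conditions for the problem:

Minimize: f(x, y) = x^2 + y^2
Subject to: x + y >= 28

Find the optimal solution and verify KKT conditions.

KKT conditions for min x^2 + y^2 s.t. x + y >= 28:
Stationarity: 2x = mu, 2y = mu
So x = y = mu/2.
Complementary slackness: mu*(x + y - 28) = 0
Primal feasibility: x + y >= 28; dual feasibility: mu >= 0
If mu = 0 then x = y = 0, but 0 + 0 < 28 is infeasible, so the constraint is active.
Constraint active: x + y = 2*(mu/2) = 28 => mu = 28
x = y = 14, f = 392
Verify: stationarity 2*14 = 28 = mu; primal 14 + 14 = 28 >= 28; dual mu = 28 >= 0; complementary slackness 28*(28 - 28) = 0. All KKT conditions hold.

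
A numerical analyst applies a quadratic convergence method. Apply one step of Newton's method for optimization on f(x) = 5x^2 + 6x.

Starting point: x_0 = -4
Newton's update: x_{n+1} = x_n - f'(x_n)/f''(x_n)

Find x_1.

f(x) = 5x^2 + 6x
f'(x) = 10x + (6), f''(x) = 10
Newton step: x_1 = x_0 - f'(x_0)/f''(x_0)
f'(-4) = -34
x_1 = -4 - -34/10 = -3/5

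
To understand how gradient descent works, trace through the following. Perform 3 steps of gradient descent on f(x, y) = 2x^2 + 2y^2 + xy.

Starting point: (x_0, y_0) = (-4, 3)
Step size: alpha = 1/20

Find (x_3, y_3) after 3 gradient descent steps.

f(x,y) = 2x^2 + 2y^2 + xy
grad_x = 4x + 1y, grad_y = 4y + 1x
Step 1: grad = (-13, 8), (-67/20, 13/5)
Step 2: grad = (-54/5, 141/20), (-281/100, 899/400)
Step 3: grad = (-3597/400, 309/50), (-18883/8000, 3877/2000)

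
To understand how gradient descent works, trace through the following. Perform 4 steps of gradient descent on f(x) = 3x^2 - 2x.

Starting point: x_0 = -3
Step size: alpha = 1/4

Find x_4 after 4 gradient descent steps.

f(x) = 3x^2 - 2x, f'(x) = 6x + (-2)
Step 1: f'(-3) = -20, x_1 = -3 - 1/4 * -20 = 2
Step 2: f'(2) = 10, x_2 = 2 - 1/4 * 10 = -1/2
Step 3: f'(-1/2) = -5, x_3 = -1/2 - 1/4 * -5 = 3/4
Step 4: f'(3/4) = 5/2, x_4 = 3/4 - 1/4 * 5/2 = 1/8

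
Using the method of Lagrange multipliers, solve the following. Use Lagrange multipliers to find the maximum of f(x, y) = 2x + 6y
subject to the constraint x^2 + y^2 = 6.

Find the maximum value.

Set up Lagrange conditions: grad f = lambda * grad g
  2 = 2*lambda*x
  6 = 2*lambda*y
From these: x/y = 2/6, so x = 2t, y = 6t for some t.
Substitute into constraint: (2t)^2 + (6t)^2 = 6
  t^2 * 40 = 6
  t = sqrt(6/40)
Maximum = 2*x + 6*y = (2^2 + 6^2)*t = 40 * sqrt(6/40) = sqrt(240)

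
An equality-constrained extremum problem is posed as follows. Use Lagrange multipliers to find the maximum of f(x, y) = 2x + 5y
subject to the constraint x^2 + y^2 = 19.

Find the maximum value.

Set up Lagrange conditions: grad f = lambda * grad g
  2 = 2*lambda*x
  5 = 2*lambda*y
From these: x/y = 2/5, so x = 2t, y = 5t for some t.
Substitute into constraint: (2t)^2 + (5t)^2 = 19
  t^2 * 29 = 19
  t = sqrt(19/29)
Maximum = 2*x + 5*y = (2^2 + 5^2)*t = 29 * sqrt(19/29) = sqrt(551)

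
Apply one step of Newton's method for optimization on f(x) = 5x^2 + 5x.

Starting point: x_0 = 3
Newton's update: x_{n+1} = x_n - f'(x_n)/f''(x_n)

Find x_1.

f(x) = 5x^2 + 5x
f'(x) = 10x + (5), f''(x) = 10
Newton step: x_1 = x_0 - f'(x_0)/f''(x_0)
f'(3) = 35
x_1 = 3 - 35/10 = -1/2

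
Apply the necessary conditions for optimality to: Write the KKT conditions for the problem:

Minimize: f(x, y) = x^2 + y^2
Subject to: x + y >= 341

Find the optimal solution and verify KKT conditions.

KKT conditions for min x^2 + y^2 s.t. x + y >= 341:
Stationarity: 2x = mu, 2y = mu
So x = y = mu/2.
Complementary slackness: mu*(x + y - 341) = 0
Primal feasibility: x + y >= 341; dual feasibility: mu >= 0
If mu = 0 then x = y = 0, but 0 + 0 < 341 is infeasible, so the constraint is active.
Constraint active: x + y = 2*(mu/2) = 341 => mu = 341
x = y = 341/2, f = 116281/2
Verify: stationarity 2*(341/2) = 341 = mu; primal 341/2 + 341/2 = 341 >= 341; dual mu = 341 >= 0; complementary slackness 341*(341 - 341) = 0. All KKT conditions hold.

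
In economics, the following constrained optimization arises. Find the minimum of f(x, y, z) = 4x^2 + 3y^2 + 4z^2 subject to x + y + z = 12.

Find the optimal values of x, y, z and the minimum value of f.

Using Lagrange multipliers on f = 4x^2 + 3y^2 + 4z^2 with constraint x + y + z = 12:
Conditions: 2*4*x = lambda, 2*3*y = lambda, 2*4*z = lambda
So x = lambda/8, y = lambda/6, z = lambda/8
Substituting into constraint: lambda * (5/12) = 12
lambda = 144/5
x = 18/5, y = 24/5, z = 18/5
Minimum value = 864/5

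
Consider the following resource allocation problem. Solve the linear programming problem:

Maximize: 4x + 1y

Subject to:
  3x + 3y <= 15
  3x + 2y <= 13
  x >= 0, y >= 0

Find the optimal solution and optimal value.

Feasible vertices: (0, 0), (0, 5), (3, 2), (13/3, 0)
Objective 4x + 1y at each:
  (0, 0): 0
  (0, 5): 5
  (3, 2): 14
  (13/3, 0): 52/3
Maximum is 52/3 at (13/3, 0).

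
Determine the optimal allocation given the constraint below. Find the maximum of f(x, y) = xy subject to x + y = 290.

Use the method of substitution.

Substitute y = 290 - x into f(x,y) = xy:
g(x) = x(290 - x) = 290x - x^2
g'(x) = 290 - 2x = 0  =>  x = 145
y = 290 - 145 = 145
Maximum value = 145 * 145 = 21025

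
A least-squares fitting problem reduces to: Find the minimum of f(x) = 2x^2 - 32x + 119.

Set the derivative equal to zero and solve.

f(x) = 2x^2 - 32x + 119
f'(x) = 4x + (-32) = 0
x = 32/4 = 8
f(8) = -9
Since f''(x) = 4 > 0, this is a minimum.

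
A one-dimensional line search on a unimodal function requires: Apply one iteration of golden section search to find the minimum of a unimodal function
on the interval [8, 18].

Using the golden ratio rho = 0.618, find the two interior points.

Golden section search on [8, 18].
Golden ratio rho = 0.618 (approx).
Interior points:
  x_1 = 8 + (1-0.618)*10 = 11.8200
  x_2 = 8 + 0.618*10 = 14.1800
Compare f(x_1) and f(x_2) to determine which subinterval to keep.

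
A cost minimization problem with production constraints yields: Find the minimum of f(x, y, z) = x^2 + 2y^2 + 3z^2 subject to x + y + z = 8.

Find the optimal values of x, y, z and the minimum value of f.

Using Lagrange multipliers on f = x^2 + 2y^2 + 3z^2 with constraint x + y + z = 8:
Conditions: 2*1*x = lambda, 2*2*y = lambda, 2*3*z = lambda
So x = lambda/2, y = lambda/4, z = lambda/6
Substituting into constraint: lambda * (11/12) = 8
lambda = 96/11
x = 48/11, y = 24/11, z = 16/11
Minimum value = 384/11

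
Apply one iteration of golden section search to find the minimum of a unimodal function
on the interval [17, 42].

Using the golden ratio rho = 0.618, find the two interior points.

Golden section search on [17, 42].
Golden ratio rho = 0.618 (approx).
Interior points:
  x_1 = 17 + (1-0.618)*25 = 26.5500
  x_2 = 17 + 0.618*25 = 32.4500
Compare f(x_1) and f(x_2) to determine which subinterval to keep.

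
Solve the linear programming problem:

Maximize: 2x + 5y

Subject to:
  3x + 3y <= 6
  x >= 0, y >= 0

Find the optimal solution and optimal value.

The feasible region has vertices at [(0, 0), (2, 0), (0, 2)].
Checking objective 2x + 5y at each vertex:
  (0, 0): 2*0 + 5*0 = 0
  (2, 0): 2*2 + 5*0 = 4
  (0, 2): 2*0 + 5*2 = 10
Maximum is 10 at (0, 2).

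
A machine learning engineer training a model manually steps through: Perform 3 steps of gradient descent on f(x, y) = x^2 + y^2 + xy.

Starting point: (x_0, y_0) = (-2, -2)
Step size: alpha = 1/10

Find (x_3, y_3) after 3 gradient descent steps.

f(x,y) = x^2 + y^2 + xy
grad_x = 2x + 1y, grad_y = 2y + 1x
Step 1: grad = (-6, -6), (-7/5, -7/5)
Step 2: grad = (-21/5, -21/5), (-49/50, -49/50)
Step 3: grad = (-147/50, -147/50), (-343/500, -343/500)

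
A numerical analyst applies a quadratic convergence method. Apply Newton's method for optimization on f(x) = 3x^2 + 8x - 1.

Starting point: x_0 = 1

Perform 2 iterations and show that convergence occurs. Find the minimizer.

f(x) = 3x^2 + 8x - 1, f'(x) = 6x + (8), f''(x) = 6
Step 1: f'(1) = 14, x_1 = 1 - 14/6 = -4/3
Step 2: f'(-4/3) = 0, x_2 = -4/3 (converged)
Newton's method converges in 1 step for quadratics.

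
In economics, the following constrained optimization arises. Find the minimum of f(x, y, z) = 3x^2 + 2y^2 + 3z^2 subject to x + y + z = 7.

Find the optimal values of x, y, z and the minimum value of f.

Using Lagrange multipliers on f = 3x^2 + 2y^2 + 3z^2 with constraint x + y + z = 7:
Conditions: 2*3*x = lambda, 2*2*y = lambda, 2*3*z = lambda
So x = lambda/6, y = lambda/4, z = lambda/6
Substituting into constraint: lambda * (7/12) = 7
lambda = 12
x = 2, y = 3, z = 2
Minimum value = 42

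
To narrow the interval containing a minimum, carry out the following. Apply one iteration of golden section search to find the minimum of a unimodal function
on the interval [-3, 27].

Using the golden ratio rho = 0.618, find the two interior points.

Golden section search on [-3, 27].
Golden ratio rho = 0.618 (approx).
Interior points:
  x_1 = -3 + (1-0.618)*30 = 8.4600
  x_2 = -3 + 0.618*30 = 15.5400
Compare f(x_1) and f(x_2) to determine which subinterval to keep.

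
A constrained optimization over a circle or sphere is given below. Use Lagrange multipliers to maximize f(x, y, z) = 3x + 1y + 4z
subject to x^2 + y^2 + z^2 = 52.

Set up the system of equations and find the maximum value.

Lagrange conditions: 3 = 2*lambda*x, 1 = 2*lambda*y, 4 = 2*lambda*z
So x:3 = y:1 = z:4, i.e. x = 3t, y = 1t, z = 4t
Constraint: t^2*(3^2 + 1^2 + 4^2) = 52
  t^2 * 26 = 52  =>  t = sqrt(2)
Maximum = 3*3t + 1*1t + 4*4t = 26*sqrt(2) = sqrt(1352)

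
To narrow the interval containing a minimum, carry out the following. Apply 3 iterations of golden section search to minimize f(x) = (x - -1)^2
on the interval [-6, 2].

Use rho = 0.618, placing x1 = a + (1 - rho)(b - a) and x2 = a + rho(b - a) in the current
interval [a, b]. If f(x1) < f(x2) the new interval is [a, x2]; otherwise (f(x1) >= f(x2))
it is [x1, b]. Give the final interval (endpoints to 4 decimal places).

Golden section search for min of f(x) = (x - -1)^2 on [-6, 2].
Each step: x1 = a + (1 - rho)(b - a), x2 = a + rho(b - a); if f(x1) < f(x2) keep [a, x2], otherwise keep [x1, b].
Step 1: [-6.0000, 2.0000], x1=-2.9440 (f=3.7791), x2=-1.0560 (f=0.0031); f(x1) > f(x2) => keep [-2.9440, 2.0000]
Step 2: [-2.9440, 2.0000], x1=-1.0554 (f=0.0031), x2=0.1114 (f=1.2352); f(x1) < f(x2) => keep [-2.9440, 0.1114]
Step 3: [-2.9440, 0.1114], x1=-1.7768 (f=0.6035), x2=-1.0558 (f=0.0031); f(x1) > f(x2) => keep [-1.7768, 0.1114]
Final interval: [-1.7768, 0.1114]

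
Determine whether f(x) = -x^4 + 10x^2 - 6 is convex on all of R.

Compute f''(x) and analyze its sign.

f(x) = -x^4 + 10x^2 - 6
f'(x) = -4x^3 + 20x
f''(x) = -12x^2 + 20
f''(x) = -12x^2 + 20 -> -inf as |x| -> inf
Therefore, f is not globally convex on R.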